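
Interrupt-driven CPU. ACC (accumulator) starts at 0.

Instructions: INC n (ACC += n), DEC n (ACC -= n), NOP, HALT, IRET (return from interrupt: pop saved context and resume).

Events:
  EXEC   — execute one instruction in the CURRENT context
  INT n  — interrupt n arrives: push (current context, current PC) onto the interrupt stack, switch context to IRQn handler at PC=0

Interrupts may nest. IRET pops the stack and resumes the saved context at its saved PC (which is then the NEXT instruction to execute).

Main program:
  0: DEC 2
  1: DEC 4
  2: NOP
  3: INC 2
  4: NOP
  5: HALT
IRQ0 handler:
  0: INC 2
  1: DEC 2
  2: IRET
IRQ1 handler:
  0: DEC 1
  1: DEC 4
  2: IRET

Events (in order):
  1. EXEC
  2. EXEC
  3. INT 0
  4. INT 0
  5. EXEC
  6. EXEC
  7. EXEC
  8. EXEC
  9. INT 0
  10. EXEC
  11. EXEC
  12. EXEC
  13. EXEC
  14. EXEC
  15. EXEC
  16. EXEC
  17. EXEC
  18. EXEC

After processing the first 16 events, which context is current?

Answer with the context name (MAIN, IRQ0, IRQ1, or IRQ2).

Event 1 (EXEC): [MAIN] PC=0: DEC 2 -> ACC=-2
Event 2 (EXEC): [MAIN] PC=1: DEC 4 -> ACC=-6
Event 3 (INT 0): INT 0 arrives: push (MAIN, PC=2), enter IRQ0 at PC=0 (depth now 1)
Event 4 (INT 0): INT 0 arrives: push (IRQ0, PC=0), enter IRQ0 at PC=0 (depth now 2)
Event 5 (EXEC): [IRQ0] PC=0: INC 2 -> ACC=-4
Event 6 (EXEC): [IRQ0] PC=1: DEC 2 -> ACC=-6
Event 7 (EXEC): [IRQ0] PC=2: IRET -> resume IRQ0 at PC=0 (depth now 1)
Event 8 (EXEC): [IRQ0] PC=0: INC 2 -> ACC=-4
Event 9 (INT 0): INT 0 arrives: push (IRQ0, PC=1), enter IRQ0 at PC=0 (depth now 2)
Event 10 (EXEC): [IRQ0] PC=0: INC 2 -> ACC=-2
Event 11 (EXEC): [IRQ0] PC=1: DEC 2 -> ACC=-4
Event 12 (EXEC): [IRQ0] PC=2: IRET -> resume IRQ0 at PC=1 (depth now 1)
Event 13 (EXEC): [IRQ0] PC=1: DEC 2 -> ACC=-6
Event 14 (EXEC): [IRQ0] PC=2: IRET -> resume MAIN at PC=2 (depth now 0)
Event 15 (EXEC): [MAIN] PC=2: NOP
Event 16 (EXEC): [MAIN] PC=3: INC 2 -> ACC=-4

Answer: MAIN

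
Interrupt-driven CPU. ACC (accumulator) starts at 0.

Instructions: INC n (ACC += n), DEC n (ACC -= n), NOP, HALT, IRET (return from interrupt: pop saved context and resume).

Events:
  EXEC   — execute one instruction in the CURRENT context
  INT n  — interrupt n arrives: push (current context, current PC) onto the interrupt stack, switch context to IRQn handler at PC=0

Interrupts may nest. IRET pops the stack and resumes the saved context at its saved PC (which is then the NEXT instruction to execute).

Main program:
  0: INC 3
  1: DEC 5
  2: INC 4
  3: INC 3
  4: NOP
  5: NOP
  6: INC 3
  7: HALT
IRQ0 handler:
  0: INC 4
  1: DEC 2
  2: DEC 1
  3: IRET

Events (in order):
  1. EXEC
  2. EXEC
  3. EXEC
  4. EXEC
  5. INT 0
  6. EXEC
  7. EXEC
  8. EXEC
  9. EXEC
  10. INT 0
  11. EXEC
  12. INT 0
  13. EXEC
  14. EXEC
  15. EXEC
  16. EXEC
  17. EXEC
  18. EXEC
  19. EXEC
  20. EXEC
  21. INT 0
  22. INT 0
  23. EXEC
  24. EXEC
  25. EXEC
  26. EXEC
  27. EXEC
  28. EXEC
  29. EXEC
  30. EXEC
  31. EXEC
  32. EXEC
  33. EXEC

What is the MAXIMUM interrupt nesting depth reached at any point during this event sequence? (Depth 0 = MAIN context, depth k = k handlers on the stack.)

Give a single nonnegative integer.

Event 1 (EXEC): [MAIN] PC=0: INC 3 -> ACC=3 [depth=0]
Event 2 (EXEC): [MAIN] PC=1: DEC 5 -> ACC=-2 [depth=0]
Event 3 (EXEC): [MAIN] PC=2: INC 4 -> ACC=2 [depth=0]
Event 4 (EXEC): [MAIN] PC=3: INC 3 -> ACC=5 [depth=0]
Event 5 (INT 0): INT 0 arrives: push (MAIN, PC=4), enter IRQ0 at PC=0 (depth now 1) [depth=1]
Event 6 (EXEC): [IRQ0] PC=0: INC 4 -> ACC=9 [depth=1]
Event 7 (EXEC): [IRQ0] PC=1: DEC 2 -> ACC=7 [depth=1]
Event 8 (EXEC): [IRQ0] PC=2: DEC 1 -> ACC=6 [depth=1]
Event 9 (EXEC): [IRQ0] PC=3: IRET -> resume MAIN at PC=4 (depth now 0) [depth=0]
Event 10 (INT 0): INT 0 arrives: push (MAIN, PC=4), enter IRQ0 at PC=0 (depth now 1) [depth=1]
Event 11 (EXEC): [IRQ0] PC=0: INC 4 -> ACC=10 [depth=1]
Event 12 (INT 0): INT 0 arrives: push (IRQ0, PC=1), enter IRQ0 at PC=0 (depth now 2) [depth=2]
Event 13 (EXEC): [IRQ0] PC=0: INC 4 -> ACC=14 [depth=2]
Event 14 (EXEC): [IRQ0] PC=1: DEC 2 -> ACC=12 [depth=2]
Event 15 (EXEC): [IRQ0] PC=2: DEC 1 -> ACC=11 [depth=2]
Event 16 (EXEC): [IRQ0] PC=3: IRET -> resume IRQ0 at PC=1 (depth now 1) [depth=1]
Event 17 (EXEC): [IRQ0] PC=1: DEC 2 -> ACC=9 [depth=1]
Event 18 (EXEC): [IRQ0] PC=2: DEC 1 -> ACC=8 [depth=1]
Event 19 (EXEC): [IRQ0] PC=3: IRET -> resume MAIN at PC=4 (depth now 0) [depth=0]
Event 20 (EXEC): [MAIN] PC=4: NOP [depth=0]
Event 21 (INT 0): INT 0 arrives: push (MAIN, PC=5), enter IRQ0 at PC=0 (depth now 1) [depth=1]
Event 22 (INT 0): INT 0 arrives: push (IRQ0, PC=0), enter IRQ0 at PC=0 (depth now 2) [depth=2]
Event 23 (EXEC): [IRQ0] PC=0: INC 4 -> ACC=12 [depth=2]
Event 24 (EXEC): [IRQ0] PC=1: DEC 2 -> ACC=10 [depth=2]
Event 25 (EXEC): [IRQ0] PC=2: DEC 1 -> ACC=9 [depth=2]
Event 26 (EXEC): [IRQ0] PC=3: IRET -> resume IRQ0 at PC=0 (depth now 1) [depth=1]
Event 27 (EXEC): [IRQ0] PC=0: INC 4 -> ACC=13 [depth=1]
Event 28 (EXEC): [IRQ0] PC=1: DEC 2 -> ACC=11 [depth=1]
Event 29 (EXEC): [IRQ0] PC=2: DEC 1 -> ACC=10 [depth=1]
Event 30 (EXEC): [IRQ0] PC=3: IRET -> resume MAIN at PC=5 (depth now 0) [depth=0]
Event 31 (EXEC): [MAIN] PC=5: NOP [depth=0]
Event 32 (EXEC): [MAIN] PC=6: INC 3 -> ACC=13 [depth=0]
Event 33 (EXEC): [MAIN] PC=7: HALT [depth=0]
Max depth observed: 2

Answer: 2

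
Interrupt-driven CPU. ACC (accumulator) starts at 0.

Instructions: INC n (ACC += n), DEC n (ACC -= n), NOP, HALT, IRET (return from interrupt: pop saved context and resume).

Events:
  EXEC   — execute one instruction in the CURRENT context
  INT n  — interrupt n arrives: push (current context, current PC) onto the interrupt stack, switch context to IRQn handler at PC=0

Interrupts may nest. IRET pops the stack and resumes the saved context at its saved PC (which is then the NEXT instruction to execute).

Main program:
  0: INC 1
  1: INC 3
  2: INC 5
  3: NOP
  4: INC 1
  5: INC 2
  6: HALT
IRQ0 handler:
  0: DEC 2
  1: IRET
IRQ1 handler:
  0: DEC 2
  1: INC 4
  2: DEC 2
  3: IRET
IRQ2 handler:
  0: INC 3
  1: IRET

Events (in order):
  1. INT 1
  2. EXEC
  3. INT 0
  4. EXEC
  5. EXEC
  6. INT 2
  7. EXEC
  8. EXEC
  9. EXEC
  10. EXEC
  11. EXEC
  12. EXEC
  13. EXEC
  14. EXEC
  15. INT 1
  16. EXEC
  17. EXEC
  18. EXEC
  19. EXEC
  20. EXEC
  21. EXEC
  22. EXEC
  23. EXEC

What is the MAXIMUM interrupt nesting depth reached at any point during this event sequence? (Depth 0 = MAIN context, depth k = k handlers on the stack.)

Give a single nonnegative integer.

Event 1 (INT 1): INT 1 arrives: push (MAIN, PC=0), enter IRQ1 at PC=0 (depth now 1) [depth=1]
Event 2 (EXEC): [IRQ1] PC=0: DEC 2 -> ACC=-2 [depth=1]
Event 3 (INT 0): INT 0 arrives: push (IRQ1, PC=1), enter IRQ0 at PC=0 (depth now 2) [depth=2]
Event 4 (EXEC): [IRQ0] PC=0: DEC 2 -> ACC=-4 [depth=2]
Event 5 (EXEC): [IRQ0] PC=1: IRET -> resume IRQ1 at PC=1 (depth now 1) [depth=1]
Event 6 (INT 2): INT 2 arrives: push (IRQ1, PC=1), enter IRQ2 at PC=0 (depth now 2) [depth=2]
Event 7 (EXEC): [IRQ2] PC=0: INC 3 -> ACC=-1 [depth=2]
Event 8 (EXEC): [IRQ2] PC=1: IRET -> resume IRQ1 at PC=1 (depth now 1) [depth=1]
Event 9 (EXEC): [IRQ1] PC=1: INC 4 -> ACC=3 [depth=1]
Event 10 (EXEC): [IRQ1] PC=2: DEC 2 -> ACC=1 [depth=1]
Event 11 (EXEC): [IRQ1] PC=3: IRET -> resume MAIN at PC=0 (depth now 0) [depth=0]
Event 12 (EXEC): [MAIN] PC=0: INC 1 -> ACC=2 [depth=0]
Event 13 (EXEC): [MAIN] PC=1: INC 3 -> ACC=5 [depth=0]
Event 14 (EXEC): [MAIN] PC=2: INC 5 -> ACC=10 [depth=0]
Event 15 (INT 1): INT 1 arrives: push (MAIN, PC=3), enter IRQ1 at PC=0 (depth now 1) [depth=1]
Event 16 (EXEC): [IRQ1] PC=0: DEC 2 -> ACC=8 [depth=1]
Event 17 (EXEC): [IRQ1] PC=1: INC 4 -> ACC=12 [depth=1]
Event 18 (EXEC): [IRQ1] PC=2: DEC 2 -> ACC=10 [depth=1]
Event 19 (EXEC): [IRQ1] PC=3: IRET -> resume MAIN at PC=3 (depth now 0) [depth=0]
Event 20 (EXEC): [MAIN] PC=3: NOP [depth=0]
Event 21 (EXEC): [MAIN] PC=4: INC 1 -> ACC=11 [depth=0]
Event 22 (EXEC): [MAIN] PC=5: INC 2 -> ACC=13 [depth=0]
Event 23 (EXEC): [MAIN] PC=6: HALT [depth=0]
Max depth observed: 2

Answer: 2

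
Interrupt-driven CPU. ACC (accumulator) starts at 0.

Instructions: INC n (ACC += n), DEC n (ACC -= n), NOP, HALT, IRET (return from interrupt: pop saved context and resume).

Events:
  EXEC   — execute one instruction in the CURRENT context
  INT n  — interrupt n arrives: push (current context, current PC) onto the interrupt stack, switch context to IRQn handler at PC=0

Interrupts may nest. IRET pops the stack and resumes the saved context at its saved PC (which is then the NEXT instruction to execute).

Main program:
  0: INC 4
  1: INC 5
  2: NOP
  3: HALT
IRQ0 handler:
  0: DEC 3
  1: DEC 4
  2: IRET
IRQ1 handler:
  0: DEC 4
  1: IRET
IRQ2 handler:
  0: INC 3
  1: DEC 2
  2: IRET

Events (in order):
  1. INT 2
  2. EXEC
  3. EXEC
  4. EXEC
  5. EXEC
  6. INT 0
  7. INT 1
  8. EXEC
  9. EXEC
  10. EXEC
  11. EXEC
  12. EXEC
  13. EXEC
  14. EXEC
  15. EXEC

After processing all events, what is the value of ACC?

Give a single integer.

Answer: -1

Derivation:
Event 1 (INT 2): INT 2 arrives: push (MAIN, PC=0), enter IRQ2 at PC=0 (depth now 1)
Event 2 (EXEC): [IRQ2] PC=0: INC 3 -> ACC=3
Event 3 (EXEC): [IRQ2] PC=1: DEC 2 -> ACC=1
Event 4 (EXEC): [IRQ2] PC=2: IRET -> resume MAIN at PC=0 (depth now 0)
Event 5 (EXEC): [MAIN] PC=0: INC 4 -> ACC=5
Event 6 (INT 0): INT 0 arrives: push (MAIN, PC=1), enter IRQ0 at PC=0 (depth now 1)
Event 7 (INT 1): INT 1 arrives: push (IRQ0, PC=0), enter IRQ1 at PC=0 (depth now 2)
Event 8 (EXEC): [IRQ1] PC=0: DEC 4 -> ACC=1
Event 9 (EXEC): [IRQ1] PC=1: IRET -> resume IRQ0 at PC=0 (depth now 1)
Event 10 (EXEC): [IRQ0] PC=0: DEC 3 -> ACC=-2
Event 11 (EXEC): [IRQ0] PC=1: DEC 4 -> ACC=-6
Event 12 (EXEC): [IRQ0] PC=2: IRET -> resume MAIN at PC=1 (depth now 0)
Event 13 (EXEC): [MAIN] PC=1: INC 5 -> ACC=-1
Event 14 (EXEC): [MAIN] PC=2: NOP
Event 15 (EXEC): [MAIN] PC=3: HALT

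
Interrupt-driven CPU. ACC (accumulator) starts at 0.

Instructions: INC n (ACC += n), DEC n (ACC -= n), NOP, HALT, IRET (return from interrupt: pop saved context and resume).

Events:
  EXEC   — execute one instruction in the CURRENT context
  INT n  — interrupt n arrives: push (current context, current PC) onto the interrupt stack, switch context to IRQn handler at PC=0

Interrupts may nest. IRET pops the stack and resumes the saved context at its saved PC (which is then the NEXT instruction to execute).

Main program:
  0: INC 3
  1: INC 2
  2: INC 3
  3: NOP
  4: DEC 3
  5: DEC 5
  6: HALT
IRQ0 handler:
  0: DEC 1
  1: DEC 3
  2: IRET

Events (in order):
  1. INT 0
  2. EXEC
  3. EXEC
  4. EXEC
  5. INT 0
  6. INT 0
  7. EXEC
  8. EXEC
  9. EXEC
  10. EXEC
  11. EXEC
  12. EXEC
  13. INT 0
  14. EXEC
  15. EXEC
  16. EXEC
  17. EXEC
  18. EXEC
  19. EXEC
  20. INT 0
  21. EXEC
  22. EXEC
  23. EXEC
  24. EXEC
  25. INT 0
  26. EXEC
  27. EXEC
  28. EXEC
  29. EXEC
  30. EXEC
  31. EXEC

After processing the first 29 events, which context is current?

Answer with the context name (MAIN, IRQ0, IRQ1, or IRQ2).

Answer: MAIN

Derivation:
Event 1 (INT 0): INT 0 arrives: push (MAIN, PC=0), enter IRQ0 at PC=0 (depth now 1)
Event 2 (EXEC): [IRQ0] PC=0: DEC 1 -> ACC=-1
Event 3 (EXEC): [IRQ0] PC=1: DEC 3 -> ACC=-4
Event 4 (EXEC): [IRQ0] PC=2: IRET -> resume MAIN at PC=0 (depth now 0)
Event 5 (INT 0): INT 0 arrives: push (MAIN, PC=0), enter IRQ0 at PC=0 (depth now 1)
Event 6 (INT 0): INT 0 arrives: push (IRQ0, PC=0), enter IRQ0 at PC=0 (depth now 2)
Event 7 (EXEC): [IRQ0] PC=0: DEC 1 -> ACC=-5
Event 8 (EXEC): [IRQ0] PC=1: DEC 3 -> ACC=-8
Event 9 (EXEC): [IRQ0] PC=2: IRET -> resume IRQ0 at PC=0 (depth now 1)
Event 10 (EXEC): [IRQ0] PC=0: DEC 1 -> ACC=-9
Event 11 (EXEC): [IRQ0] PC=1: DEC 3 -> ACC=-12
Event 12 (EXEC): [IRQ0] PC=2: IRET -> resume MAIN at PC=0 (depth now 0)
Event 13 (INT 0): INT 0 arrives: push (MAIN, PC=0), enter IRQ0 at PC=0 (depth now 1)
Event 14 (EXEC): [IRQ0] PC=0: DEC 1 -> ACC=-13
Event 15 (EXEC): [IRQ0] PC=1: DEC 3 -> ACC=-16
Event 16 (EXEC): [IRQ0] PC=2: IRET -> resume MAIN at PC=0 (depth now 0)
Event 17 (EXEC): [MAIN] PC=0: INC 3 -> ACC=-13
Event 18 (EXEC): [MAIN] PC=1: INC 2 -> ACC=-11
Event 19 (EXEC): [MAIN] PC=2: INC 3 -> ACC=-8
Event 20 (INT 0): INT 0 arrives: push (MAIN, PC=3), enter IRQ0 at PC=0 (depth now 1)
Event 21 (EXEC): [IRQ0] PC=0: DEC 1 -> ACC=-9
Event 22 (EXEC): [IRQ0] PC=1: DEC 3 -> ACC=-12
Event 23 (EXEC): [IRQ0] PC=2: IRET -> resume MAIN at PC=3 (depth now 0)
Event 24 (EXEC): [MAIN] PC=3: NOP
Event 25 (INT 0): INT 0 arrives: push (MAIN, PC=4), enter IRQ0 at PC=0 (depth now 1)
Event 26 (EXEC): [IRQ0] PC=0: DEC 1 -> ACC=-13
Event 27 (EXEC): [IRQ0] PC=1: DEC 3 -> ACC=-16
Event 28 (EXEC): [IRQ0] PC=2: IRET -> resume MAIN at PC=4 (depth now 0)
Event 29 (EXEC): [MAIN] PC=4: DEC 3 -> ACC=-19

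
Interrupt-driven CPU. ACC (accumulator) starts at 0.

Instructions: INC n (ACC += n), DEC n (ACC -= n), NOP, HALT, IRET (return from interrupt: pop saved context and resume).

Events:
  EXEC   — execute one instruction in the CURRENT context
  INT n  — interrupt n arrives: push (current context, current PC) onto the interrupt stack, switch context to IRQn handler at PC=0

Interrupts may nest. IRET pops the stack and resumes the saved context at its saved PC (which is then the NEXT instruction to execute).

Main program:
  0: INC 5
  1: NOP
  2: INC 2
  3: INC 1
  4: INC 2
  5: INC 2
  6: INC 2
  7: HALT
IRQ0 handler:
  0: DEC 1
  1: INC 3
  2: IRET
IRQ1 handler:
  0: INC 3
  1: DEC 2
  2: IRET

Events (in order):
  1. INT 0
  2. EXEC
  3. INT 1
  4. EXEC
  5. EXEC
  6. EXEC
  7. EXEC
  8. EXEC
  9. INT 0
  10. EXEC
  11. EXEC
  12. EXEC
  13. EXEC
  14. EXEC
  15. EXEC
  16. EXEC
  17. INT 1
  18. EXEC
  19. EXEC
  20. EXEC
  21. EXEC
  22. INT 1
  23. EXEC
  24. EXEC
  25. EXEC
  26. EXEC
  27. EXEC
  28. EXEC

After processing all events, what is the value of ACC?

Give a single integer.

Answer: 21

Derivation:
Event 1 (INT 0): INT 0 arrives: push (MAIN, PC=0), enter IRQ0 at PC=0 (depth now 1)
Event 2 (EXEC): [IRQ0] PC=0: DEC 1 -> ACC=-1
Event 3 (INT 1): INT 1 arrives: push (IRQ0, PC=1), enter IRQ1 at PC=0 (depth now 2)
Event 4 (EXEC): [IRQ1] PC=0: INC 3 -> ACC=2
Event 5 (EXEC): [IRQ1] PC=1: DEC 2 -> ACC=0
Event 6 (EXEC): [IRQ1] PC=2: IRET -> resume IRQ0 at PC=1 (depth now 1)
Event 7 (EXEC): [IRQ0] PC=1: INC 3 -> ACC=3
Event 8 (EXEC): [IRQ0] PC=2: IRET -> resume MAIN at PC=0 (depth now 0)
Event 9 (INT 0): INT 0 arrives: push (MAIN, PC=0), enter IRQ0 at PC=0 (depth now 1)
Event 10 (EXEC): [IRQ0] PC=0: DEC 1 -> ACC=2
Event 11 (EXEC): [IRQ0] PC=1: INC 3 -> ACC=5
Event 12 (EXEC): [IRQ0] PC=2: IRET -> resume MAIN at PC=0 (depth now 0)
Event 13 (EXEC): [MAIN] PC=0: INC 5 -> ACC=10
Event 14 (EXEC): [MAIN] PC=1: NOP
Event 15 (EXEC): [MAIN] PC=2: INC 2 -> ACC=12
Event 16 (EXEC): [MAIN] PC=3: INC 1 -> ACC=13
Event 17 (INT 1): INT 1 arrives: push (MAIN, PC=4), enter IRQ1 at PC=0 (depth now 1)
Event 18 (EXEC): [IRQ1] PC=0: INC 3 -> ACC=16
Event 19 (EXEC): [IRQ1] PC=1: DEC 2 -> ACC=14
Event 20 (EXEC): [IRQ1] PC=2: IRET -> resume MAIN at PC=4 (depth now 0)
Event 21 (EXEC): [MAIN] PC=4: INC 2 -> ACC=16
Event 22 (INT 1): INT 1 arrives: push (MAIN, PC=5), enter IRQ1 at PC=0 (depth now 1)
Event 23 (EXEC): [IRQ1] PC=0: INC 3 -> ACC=19
Event 24 (EXEC): [IRQ1] PC=1: DEC 2 -> ACC=17
Event 25 (EXEC): [IRQ1] PC=2: IRET -> resume MAIN at PC=5 (depth now 0)
Event 26 (EXEC): [MAIN] PC=5: INC 2 -> ACC=19
Event 27 (EXEC): [MAIN] PC=6: INC 2 -> ACC=21
Event 28 (EXEC): [MAIN] PC=7: HALT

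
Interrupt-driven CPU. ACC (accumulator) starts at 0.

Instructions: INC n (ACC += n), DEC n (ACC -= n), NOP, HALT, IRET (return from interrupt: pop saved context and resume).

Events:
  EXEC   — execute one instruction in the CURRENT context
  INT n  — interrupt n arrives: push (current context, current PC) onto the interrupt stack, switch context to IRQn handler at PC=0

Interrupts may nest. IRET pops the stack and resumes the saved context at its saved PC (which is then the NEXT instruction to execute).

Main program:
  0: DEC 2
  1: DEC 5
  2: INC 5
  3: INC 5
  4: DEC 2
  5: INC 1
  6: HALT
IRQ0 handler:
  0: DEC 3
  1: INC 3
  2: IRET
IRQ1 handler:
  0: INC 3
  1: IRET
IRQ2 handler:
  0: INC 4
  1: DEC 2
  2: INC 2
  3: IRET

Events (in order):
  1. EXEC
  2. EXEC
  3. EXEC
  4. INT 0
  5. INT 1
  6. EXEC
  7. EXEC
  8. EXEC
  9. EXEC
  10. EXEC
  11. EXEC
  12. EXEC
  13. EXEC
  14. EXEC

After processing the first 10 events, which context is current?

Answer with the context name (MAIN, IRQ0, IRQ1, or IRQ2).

Answer: MAIN

Derivation:
Event 1 (EXEC): [MAIN] PC=0: DEC 2 -> ACC=-2
Event 2 (EXEC): [MAIN] PC=1: DEC 5 -> ACC=-7
Event 3 (EXEC): [MAIN] PC=2: INC 5 -> ACC=-2
Event 4 (INT 0): INT 0 arrives: push (MAIN, PC=3), enter IRQ0 at PC=0 (depth now 1)
Event 5 (INT 1): INT 1 arrives: push (IRQ0, PC=0), enter IRQ1 at PC=0 (depth now 2)
Event 6 (EXEC): [IRQ1] PC=0: INC 3 -> ACC=1
Event 7 (EXEC): [IRQ1] PC=1: IRET -> resume IRQ0 at PC=0 (depth now 1)
Event 8 (EXEC): [IRQ0] PC=0: DEC 3 -> ACC=-2
Event 9 (EXEC): [IRQ0] PC=1: INC 3 -> ACC=1
Event 10 (EXEC): [IRQ0] PC=2: IRET -> resume MAIN at PC=3 (depth now 0)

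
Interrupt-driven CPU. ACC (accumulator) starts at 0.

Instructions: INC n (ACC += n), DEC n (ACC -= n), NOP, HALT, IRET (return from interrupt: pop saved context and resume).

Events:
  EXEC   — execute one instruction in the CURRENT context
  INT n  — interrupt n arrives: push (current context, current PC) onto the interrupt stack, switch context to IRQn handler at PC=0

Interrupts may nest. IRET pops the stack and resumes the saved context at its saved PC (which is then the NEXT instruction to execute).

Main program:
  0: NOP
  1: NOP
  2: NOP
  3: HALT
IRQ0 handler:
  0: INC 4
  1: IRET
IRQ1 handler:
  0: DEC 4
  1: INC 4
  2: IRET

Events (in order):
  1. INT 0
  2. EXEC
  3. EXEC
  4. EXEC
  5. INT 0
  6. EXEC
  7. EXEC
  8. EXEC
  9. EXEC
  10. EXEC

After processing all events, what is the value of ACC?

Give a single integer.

Answer: 8

Derivation:
Event 1 (INT 0): INT 0 arrives: push (MAIN, PC=0), enter IRQ0 at PC=0 (depth now 1)
Event 2 (EXEC): [IRQ0] PC=0: INC 4 -> ACC=4
Event 3 (EXEC): [IRQ0] PC=1: IRET -> resume MAIN at PC=0 (depth now 0)
Event 4 (EXEC): [MAIN] PC=0: NOP
Event 5 (INT 0): INT 0 arrives: push (MAIN, PC=1), enter IRQ0 at PC=0 (depth now 1)
Event 6 (EXEC): [IRQ0] PC=0: INC 4 -> ACC=8
Event 7 (EXEC): [IRQ0] PC=1: IRET -> resume MAIN at PC=1 (depth now 0)
Event 8 (EXEC): [MAIN] PC=1: NOP
Event 9 (EXEC): [MAIN] PC=2: NOP
Event 10 (EXEC): [MAIN] PC=3: HALT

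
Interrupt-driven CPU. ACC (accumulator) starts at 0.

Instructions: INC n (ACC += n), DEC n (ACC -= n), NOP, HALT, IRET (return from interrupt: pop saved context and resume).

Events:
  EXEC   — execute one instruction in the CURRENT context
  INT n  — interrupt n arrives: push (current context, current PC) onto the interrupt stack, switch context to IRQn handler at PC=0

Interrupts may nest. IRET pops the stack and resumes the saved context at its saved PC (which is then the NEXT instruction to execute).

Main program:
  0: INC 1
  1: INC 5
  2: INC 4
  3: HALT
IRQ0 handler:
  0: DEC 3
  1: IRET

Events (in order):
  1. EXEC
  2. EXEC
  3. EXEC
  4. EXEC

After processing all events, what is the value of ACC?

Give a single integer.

Answer: 10

Derivation:
Event 1 (EXEC): [MAIN] PC=0: INC 1 -> ACC=1
Event 2 (EXEC): [MAIN] PC=1: INC 5 -> ACC=6
Event 3 (EXEC): [MAIN] PC=2: INC 4 -> ACC=10
Event 4 (EXEC): [MAIN] PC=3: HALT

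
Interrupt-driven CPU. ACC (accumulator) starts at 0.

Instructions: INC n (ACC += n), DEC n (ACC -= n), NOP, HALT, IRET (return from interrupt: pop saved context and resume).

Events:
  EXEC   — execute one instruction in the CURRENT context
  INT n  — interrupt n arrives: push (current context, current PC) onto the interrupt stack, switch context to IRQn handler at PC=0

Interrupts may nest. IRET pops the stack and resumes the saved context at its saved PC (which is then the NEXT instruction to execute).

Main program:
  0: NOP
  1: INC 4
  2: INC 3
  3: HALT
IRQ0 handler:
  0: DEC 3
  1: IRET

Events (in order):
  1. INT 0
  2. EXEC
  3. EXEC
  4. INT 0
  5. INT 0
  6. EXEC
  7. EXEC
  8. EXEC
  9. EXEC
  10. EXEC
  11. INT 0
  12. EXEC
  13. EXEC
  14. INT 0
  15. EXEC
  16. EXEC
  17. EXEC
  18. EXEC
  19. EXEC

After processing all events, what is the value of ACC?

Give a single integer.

Answer: -8

Derivation:
Event 1 (INT 0): INT 0 arrives: push (MAIN, PC=0), enter IRQ0 at PC=0 (depth now 1)
Event 2 (EXEC): [IRQ0] PC=0: DEC 3 -> ACC=-3
Event 3 (EXEC): [IRQ0] PC=1: IRET -> resume MAIN at PC=0 (depth now 0)
Event 4 (INT 0): INT 0 arrives: push (MAIN, PC=0), enter IRQ0 at PC=0 (depth now 1)
Event 5 (INT 0): INT 0 arrives: push (IRQ0, PC=0), enter IRQ0 at PC=0 (depth now 2)
Event 6 (EXEC): [IRQ0] PC=0: DEC 3 -> ACC=-6
Event 7 (EXEC): [IRQ0] PC=1: IRET -> resume IRQ0 at PC=0 (depth now 1)
Event 8 (EXEC): [IRQ0] PC=0: DEC 3 -> ACC=-9
Event 9 (EXEC): [IRQ0] PC=1: IRET -> resume MAIN at PC=0 (depth now 0)
Event 10 (EXEC): [MAIN] PC=0: NOP
Event 11 (INT 0): INT 0 arrives: push (MAIN, PC=1), enter IRQ0 at PC=0 (depth now 1)
Event 12 (EXEC): [IRQ0] PC=0: DEC 3 -> ACC=-12
Event 13 (EXEC): [IRQ0] PC=1: IRET -> resume MAIN at PC=1 (depth now 0)
Event 14 (INT 0): INT 0 arrives: push (MAIN, PC=1), enter IRQ0 at PC=0 (depth now 1)
Event 15 (EXEC): [IRQ0] PC=0: DEC 3 -> ACC=-15
Event 16 (EXEC): [IRQ0] PC=1: IRET -> resume MAIN at PC=1 (depth now 0)
Event 17 (EXEC): [MAIN] PC=1: INC 4 -> ACC=-11
Event 18 (EXEC): [MAIN] PC=2: INC 3 -> ACC=-8
Event 19 (EXEC): [MAIN] PC=3: HALT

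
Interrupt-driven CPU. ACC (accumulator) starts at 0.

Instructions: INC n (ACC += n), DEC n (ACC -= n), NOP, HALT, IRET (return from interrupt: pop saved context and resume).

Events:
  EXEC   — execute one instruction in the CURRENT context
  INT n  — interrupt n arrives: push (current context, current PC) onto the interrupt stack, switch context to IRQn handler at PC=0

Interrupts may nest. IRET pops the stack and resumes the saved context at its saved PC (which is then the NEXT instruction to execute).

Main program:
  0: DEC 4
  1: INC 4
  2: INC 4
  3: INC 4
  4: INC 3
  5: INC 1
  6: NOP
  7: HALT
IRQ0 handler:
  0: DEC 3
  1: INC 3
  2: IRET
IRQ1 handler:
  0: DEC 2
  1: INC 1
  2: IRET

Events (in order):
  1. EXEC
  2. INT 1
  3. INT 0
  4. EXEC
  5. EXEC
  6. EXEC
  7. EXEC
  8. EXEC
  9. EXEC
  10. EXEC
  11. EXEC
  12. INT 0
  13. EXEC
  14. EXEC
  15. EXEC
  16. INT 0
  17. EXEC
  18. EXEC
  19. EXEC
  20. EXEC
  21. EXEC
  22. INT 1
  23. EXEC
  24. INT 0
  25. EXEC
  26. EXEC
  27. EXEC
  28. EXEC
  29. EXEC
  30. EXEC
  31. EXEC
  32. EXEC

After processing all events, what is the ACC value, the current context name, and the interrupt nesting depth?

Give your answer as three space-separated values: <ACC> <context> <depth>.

Answer: 10 MAIN 0

Derivation:
Event 1 (EXEC): [MAIN] PC=0: DEC 4 -> ACC=-4
Event 2 (INT 1): INT 1 arrives: push (MAIN, PC=1), enter IRQ1 at PC=0 (depth now 1)
Event 3 (INT 0): INT 0 arrives: push (IRQ1, PC=0), enter IRQ0 at PC=0 (depth now 2)
Event 4 (EXEC): [IRQ0] PC=0: DEC 3 -> ACC=-7
Event 5 (EXEC): [IRQ0] PC=1: INC 3 -> ACC=-4
Event 6 (EXEC): [IRQ0] PC=2: IRET -> resume IRQ1 at PC=0 (depth now 1)
Event 7 (EXEC): [IRQ1] PC=0: DEC 2 -> ACC=-6
Event 8 (EXEC): [IRQ1] PC=1: INC 1 -> ACC=-5
Event 9 (EXEC): [IRQ1] PC=2: IRET -> resume MAIN at PC=1 (depth now 0)
Event 10 (EXEC): [MAIN] PC=1: INC 4 -> ACC=-1
Event 11 (EXEC): [MAIN] PC=2: INC 4 -> ACC=3
Event 12 (INT 0): INT 0 arrives: push (MAIN, PC=3), enter IRQ0 at PC=0 (depth now 1)
Event 13 (EXEC): [IRQ0] PC=0: DEC 3 -> ACC=0
Event 14 (EXEC): [IRQ0] PC=1: INC 3 -> ACC=3
Event 15 (EXEC): [IRQ0] PC=2: IRET -> resume MAIN at PC=3 (depth now 0)
Event 16 (INT 0): INT 0 arrives: push (MAIN, PC=3), enter IRQ0 at PC=0 (depth now 1)
Event 17 (EXEC): [IRQ0] PC=0: DEC 3 -> ACC=0
Event 18 (EXEC): [IRQ0] PC=1: INC 3 -> ACC=3
Event 19 (EXEC): [IRQ0] PC=2: IRET -> resume MAIN at PC=3 (depth now 0)
Event 20 (EXEC): [MAIN] PC=3: INC 4 -> ACC=7
Event 21 (EXEC): [MAIN] PC=4: INC 3 -> ACC=10
Event 22 (INT 1): INT 1 arrives: push (MAIN, PC=5), enter IRQ1 at PC=0 (depth now 1)
Event 23 (EXEC): [IRQ1] PC=0: DEC 2 -> ACC=8
Event 24 (INT 0): INT 0 arrives: push (IRQ1, PC=1), enter IRQ0 at PC=0 (depth now 2)
Event 25 (EXEC): [IRQ0] PC=0: DEC 3 -> ACC=5
Event 26 (EXEC): [IRQ0] PC=1: INC 3 -> ACC=8
Event 27 (EXEC): [IRQ0] PC=2: IRET -> resume IRQ1 at PC=1 (depth now 1)
Event 28 (EXEC): [IRQ1] PC=1: INC 1 -> ACC=9
Event 29 (EXEC): [IRQ1] PC=2: IRET -> resume MAIN at PC=5 (depth now 0)
Event 30 (EXEC): [MAIN] PC=5: INC 1 -> ACC=10
Event 31 (EXEC): [MAIN] PC=6: NOP
Event 32 (EXEC): [MAIN] PC=7: HALT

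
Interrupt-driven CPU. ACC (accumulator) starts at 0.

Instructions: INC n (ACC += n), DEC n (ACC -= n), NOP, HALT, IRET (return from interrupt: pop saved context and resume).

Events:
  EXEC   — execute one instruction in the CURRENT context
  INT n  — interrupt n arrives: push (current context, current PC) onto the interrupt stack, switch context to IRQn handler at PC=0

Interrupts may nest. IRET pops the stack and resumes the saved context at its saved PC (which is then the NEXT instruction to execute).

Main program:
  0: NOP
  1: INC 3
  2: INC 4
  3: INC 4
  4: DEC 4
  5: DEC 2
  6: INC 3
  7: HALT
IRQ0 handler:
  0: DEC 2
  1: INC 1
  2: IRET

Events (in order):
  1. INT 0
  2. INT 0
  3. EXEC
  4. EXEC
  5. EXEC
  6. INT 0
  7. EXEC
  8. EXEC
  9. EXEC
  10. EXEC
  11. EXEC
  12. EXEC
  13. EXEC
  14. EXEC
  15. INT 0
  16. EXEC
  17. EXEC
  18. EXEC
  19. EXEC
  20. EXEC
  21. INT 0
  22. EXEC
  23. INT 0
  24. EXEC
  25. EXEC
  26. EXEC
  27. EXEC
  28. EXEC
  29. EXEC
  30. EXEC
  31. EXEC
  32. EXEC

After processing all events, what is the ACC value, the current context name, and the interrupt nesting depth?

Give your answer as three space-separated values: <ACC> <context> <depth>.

Event 1 (INT 0): INT 0 arrives: push (MAIN, PC=0), enter IRQ0 at PC=0 (depth now 1)
Event 2 (INT 0): INT 0 arrives: push (IRQ0, PC=0), enter IRQ0 at PC=0 (depth now 2)
Event 3 (EXEC): [IRQ0] PC=0: DEC 2 -> ACC=-2
Event 4 (EXEC): [IRQ0] PC=1: INC 1 -> ACC=-1
Event 5 (EXEC): [IRQ0] PC=2: IRET -> resume IRQ0 at PC=0 (depth now 1)
Event 6 (INT 0): INT 0 arrives: push (IRQ0, PC=0), enter IRQ0 at PC=0 (depth now 2)
Event 7 (EXEC): [IRQ0] PC=0: DEC 2 -> ACC=-3
Event 8 (EXEC): [IRQ0] PC=1: INC 1 -> ACC=-2
Event 9 (EXEC): [IRQ0] PC=2: IRET -> resume IRQ0 at PC=0 (depth now 1)
Event 10 (EXEC): [IRQ0] PC=0: DEC 2 -> ACC=-4
Event 11 (EXEC): [IRQ0] PC=1: INC 1 -> ACC=-3
Event 12 (EXEC): [IRQ0] PC=2: IRET -> resume MAIN at PC=0 (depth now 0)
Event 13 (EXEC): [MAIN] PC=0: NOP
Event 14 (EXEC): [MAIN] PC=1: INC 3 -> ACC=0
Event 15 (INT 0): INT 0 arrives: push (MAIN, PC=2), enter IRQ0 at PC=0 (depth now 1)
Event 16 (EXEC): [IRQ0] PC=0: DEC 2 -> ACC=-2
Event 17 (EXEC): [IRQ0] PC=1: INC 1 -> ACC=-1
Event 18 (EXEC): [IRQ0] PC=2: IRET -> resume MAIN at PC=2 (depth now 0)
Event 19 (EXEC): [MAIN] PC=2: INC 4 -> ACC=3
Event 20 (EXEC): [MAIN] PC=3: INC 4 -> ACC=7
Event 21 (INT 0): INT 0 arrives: push (MAIN, PC=4), enter IRQ0 at PC=0 (depth now 1)
Event 22 (EXEC): [IRQ0] PC=0: DEC 2 -> ACC=5
Event 23 (INT 0): INT 0 arrives: push (IRQ0, PC=1), enter IRQ0 at PC=0 (depth now 2)
Event 24 (EXEC): [IRQ0] PC=0: DEC 2 -> ACC=3
Event 25 (EXEC): [IRQ0] PC=1: INC 1 -> ACC=4
Event 26 (EXEC): [IRQ0] PC=2: IRET -> resume IRQ0 at PC=1 (depth now 1)
Event 27 (EXEC): [IRQ0] PC=1: INC 1 -> ACC=5
Event 28 (EXEC): [IRQ0] PC=2: IRET -> resume MAIN at PC=4 (depth now 0)
Event 29 (EXEC): [MAIN] PC=4: DEC 4 -> ACC=1
Event 30 (EXEC): [MAIN] PC=5: DEC 2 -> ACC=-1
Event 31 (EXEC): [MAIN] PC=6: INC 3 -> ACC=2
Event 32 (EXEC): [MAIN] PC=7: HALT

Answer: 2 MAIN 0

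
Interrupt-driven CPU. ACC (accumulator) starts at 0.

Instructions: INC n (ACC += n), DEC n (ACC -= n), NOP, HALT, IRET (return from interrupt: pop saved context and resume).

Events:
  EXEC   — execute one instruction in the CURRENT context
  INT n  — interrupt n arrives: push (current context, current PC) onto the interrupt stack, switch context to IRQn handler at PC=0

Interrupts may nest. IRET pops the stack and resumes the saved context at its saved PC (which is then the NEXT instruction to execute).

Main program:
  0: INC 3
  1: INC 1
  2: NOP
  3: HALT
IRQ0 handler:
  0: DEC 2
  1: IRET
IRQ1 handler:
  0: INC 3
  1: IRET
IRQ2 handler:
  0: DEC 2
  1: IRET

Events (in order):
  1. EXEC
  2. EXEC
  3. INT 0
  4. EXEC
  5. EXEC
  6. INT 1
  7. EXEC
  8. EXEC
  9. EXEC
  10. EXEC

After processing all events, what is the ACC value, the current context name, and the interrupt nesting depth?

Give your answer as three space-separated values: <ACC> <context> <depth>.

Answer: 5 MAIN 0

Derivation:
Event 1 (EXEC): [MAIN] PC=0: INC 3 -> ACC=3
Event 2 (EXEC): [MAIN] PC=1: INC 1 -> ACC=4
Event 3 (INT 0): INT 0 arrives: push (MAIN, PC=2), enter IRQ0 at PC=0 (depth now 1)
Event 4 (EXEC): [IRQ0] PC=0: DEC 2 -> ACC=2
Event 5 (EXEC): [IRQ0] PC=1: IRET -> resume MAIN at PC=2 (depth now 0)
Event 6 (INT 1): INT 1 arrives: push (MAIN, PC=2), enter IRQ1 at PC=0 (depth now 1)
Event 7 (EXEC): [IRQ1] PC=0: INC 3 -> ACC=5
Event 8 (EXEC): [IRQ1] PC=1: IRET -> resume MAIN at PC=2 (depth now 0)
Event 9 (EXEC): [MAIN] PC=2: NOP
Event 10 (EXEC): [MAIN] PC=3: HALT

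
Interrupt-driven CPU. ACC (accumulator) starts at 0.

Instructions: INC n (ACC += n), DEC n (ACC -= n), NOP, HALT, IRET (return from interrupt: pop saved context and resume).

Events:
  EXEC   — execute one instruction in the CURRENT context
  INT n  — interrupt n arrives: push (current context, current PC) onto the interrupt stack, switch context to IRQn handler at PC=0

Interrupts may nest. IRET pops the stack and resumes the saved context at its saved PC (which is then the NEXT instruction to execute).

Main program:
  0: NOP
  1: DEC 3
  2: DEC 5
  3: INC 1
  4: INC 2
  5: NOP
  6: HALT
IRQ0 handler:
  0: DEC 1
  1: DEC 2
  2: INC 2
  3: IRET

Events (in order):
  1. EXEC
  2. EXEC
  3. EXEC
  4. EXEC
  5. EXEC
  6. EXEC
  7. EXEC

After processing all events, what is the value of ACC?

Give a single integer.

Event 1 (EXEC): [MAIN] PC=0: NOP
Event 2 (EXEC): [MAIN] PC=1: DEC 3 -> ACC=-3
Event 3 (EXEC): [MAIN] PC=2: DEC 5 -> ACC=-8
Event 4 (EXEC): [MAIN] PC=3: INC 1 -> ACC=-7
Event 5 (EXEC): [MAIN] PC=4: INC 2 -> ACC=-5
Event 6 (EXEC): [MAIN] PC=5: NOP
Event 7 (EXEC): [MAIN] PC=6: HALT

Answer: -5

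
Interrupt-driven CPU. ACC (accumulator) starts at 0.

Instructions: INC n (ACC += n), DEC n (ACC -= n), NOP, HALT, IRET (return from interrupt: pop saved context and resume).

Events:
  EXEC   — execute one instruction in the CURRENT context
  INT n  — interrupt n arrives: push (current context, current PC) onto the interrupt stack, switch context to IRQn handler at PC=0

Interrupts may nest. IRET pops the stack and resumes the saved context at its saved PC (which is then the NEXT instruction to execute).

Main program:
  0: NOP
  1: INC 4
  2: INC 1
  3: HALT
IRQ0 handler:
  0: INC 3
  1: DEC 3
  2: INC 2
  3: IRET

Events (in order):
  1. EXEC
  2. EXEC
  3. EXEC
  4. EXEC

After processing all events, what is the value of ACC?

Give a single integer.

Answer: 5

Derivation:
Event 1 (EXEC): [MAIN] PC=0: NOP
Event 2 (EXEC): [MAIN] PC=1: INC 4 -> ACC=4
Event 3 (EXEC): [MAIN] PC=2: INC 1 -> ACC=5
Event 4 (EXEC): [MAIN] PC=3: HALT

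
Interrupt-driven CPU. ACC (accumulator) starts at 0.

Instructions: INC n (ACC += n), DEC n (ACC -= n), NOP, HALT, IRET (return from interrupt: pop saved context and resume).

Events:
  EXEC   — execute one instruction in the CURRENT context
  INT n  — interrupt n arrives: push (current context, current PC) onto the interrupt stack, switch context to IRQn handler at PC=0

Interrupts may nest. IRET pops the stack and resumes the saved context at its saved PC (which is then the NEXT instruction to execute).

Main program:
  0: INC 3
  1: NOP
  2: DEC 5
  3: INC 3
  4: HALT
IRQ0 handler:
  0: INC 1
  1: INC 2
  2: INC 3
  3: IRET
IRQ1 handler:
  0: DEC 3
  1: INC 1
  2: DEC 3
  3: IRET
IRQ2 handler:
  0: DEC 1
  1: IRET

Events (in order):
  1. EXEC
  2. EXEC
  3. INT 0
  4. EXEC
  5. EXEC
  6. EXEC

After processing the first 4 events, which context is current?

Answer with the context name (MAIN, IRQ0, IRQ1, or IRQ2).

Answer: IRQ0

Derivation:
Event 1 (EXEC): [MAIN] PC=0: INC 3 -> ACC=3
Event 2 (EXEC): [MAIN] PC=1: NOP
Event 3 (INT 0): INT 0 arrives: push (MAIN, PC=2), enter IRQ0 at PC=0 (depth now 1)
Event 4 (EXEC): [IRQ0] PC=0: INC 1 -> ACC=4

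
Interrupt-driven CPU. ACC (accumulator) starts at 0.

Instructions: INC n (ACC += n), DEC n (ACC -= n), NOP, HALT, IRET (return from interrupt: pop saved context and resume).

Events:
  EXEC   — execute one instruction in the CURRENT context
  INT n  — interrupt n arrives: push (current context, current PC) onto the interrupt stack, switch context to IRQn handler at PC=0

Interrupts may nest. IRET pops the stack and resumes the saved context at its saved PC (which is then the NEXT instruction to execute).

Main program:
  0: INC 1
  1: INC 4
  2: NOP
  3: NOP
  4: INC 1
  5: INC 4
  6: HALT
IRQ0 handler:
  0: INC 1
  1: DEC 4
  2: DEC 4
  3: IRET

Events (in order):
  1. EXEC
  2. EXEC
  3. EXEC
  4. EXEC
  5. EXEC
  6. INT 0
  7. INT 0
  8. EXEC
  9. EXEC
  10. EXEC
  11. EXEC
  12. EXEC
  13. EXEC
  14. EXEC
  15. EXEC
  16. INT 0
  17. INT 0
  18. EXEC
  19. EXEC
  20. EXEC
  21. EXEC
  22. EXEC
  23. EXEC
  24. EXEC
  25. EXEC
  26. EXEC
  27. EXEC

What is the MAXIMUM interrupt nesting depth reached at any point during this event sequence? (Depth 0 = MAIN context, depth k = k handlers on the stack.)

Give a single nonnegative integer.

Event 1 (EXEC): [MAIN] PC=0: INC 1 -> ACC=1 [depth=0]
Event 2 (EXEC): [MAIN] PC=1: INC 4 -> ACC=5 [depth=0]
Event 3 (EXEC): [MAIN] PC=2: NOP [depth=0]
Event 4 (EXEC): [MAIN] PC=3: NOP [depth=0]
Event 5 (EXEC): [MAIN] PC=4: INC 1 -> ACC=6 [depth=0]
Event 6 (INT 0): INT 0 arrives: push (MAIN, PC=5), enter IRQ0 at PC=0 (depth now 1) [depth=1]
Event 7 (INT 0): INT 0 arrives: push (IRQ0, PC=0), enter IRQ0 at PC=0 (depth now 2) [depth=2]
Event 8 (EXEC): [IRQ0] PC=0: INC 1 -> ACC=7 [depth=2]
Event 9 (EXEC): [IRQ0] PC=1: DEC 4 -> ACC=3 [depth=2]
Event 10 (EXEC): [IRQ0] PC=2: DEC 4 -> ACC=-1 [depth=2]
Event 11 (EXEC): [IRQ0] PC=3: IRET -> resume IRQ0 at PC=0 (depth now 1) [depth=1]
Event 12 (EXEC): [IRQ0] PC=0: INC 1 -> ACC=0 [depth=1]
Event 13 (EXEC): [IRQ0] PC=1: DEC 4 -> ACC=-4 [depth=1]
Event 14 (EXEC): [IRQ0] PC=2: DEC 4 -> ACC=-8 [depth=1]
Event 15 (EXEC): [IRQ0] PC=3: IRET -> resume MAIN at PC=5 (depth now 0) [depth=0]
Event 16 (INT 0): INT 0 arrives: push (MAIN, PC=5), enter IRQ0 at PC=0 (depth now 1) [depth=1]
Event 17 (INT 0): INT 0 arrives: push (IRQ0, PC=0), enter IRQ0 at PC=0 (depth now 2) [depth=2]
Event 18 (EXEC): [IRQ0] PC=0: INC 1 -> ACC=-7 [depth=2]
Event 19 (EXEC): [IRQ0] PC=1: DEC 4 -> ACC=-11 [depth=2]
Event 20 (EXEC): [IRQ0] PC=2: DEC 4 -> ACC=-15 [depth=2]
Event 21 (EXEC): [IRQ0] PC=3: IRET -> resume IRQ0 at PC=0 (depth now 1) [depth=1]
Event 22 (EXEC): [IRQ0] PC=0: INC 1 -> ACC=-14 [depth=1]
Event 23 (EXEC): [IRQ0] PC=1: DEC 4 -> ACC=-18 [depth=1]
Event 24 (EXEC): [IRQ0] PC=2: DEC 4 -> ACC=-22 [depth=1]
Event 25 (EXEC): [IRQ0] PC=3: IRET -> resume MAIN at PC=5 (depth now 0) [depth=0]
Event 26 (EXEC): [MAIN] PC=5: INC 4 -> ACC=-18 [depth=0]
Event 27 (EXEC): [MAIN] PC=6: HALT [depth=0]
Max depth observed: 2

Answer: 2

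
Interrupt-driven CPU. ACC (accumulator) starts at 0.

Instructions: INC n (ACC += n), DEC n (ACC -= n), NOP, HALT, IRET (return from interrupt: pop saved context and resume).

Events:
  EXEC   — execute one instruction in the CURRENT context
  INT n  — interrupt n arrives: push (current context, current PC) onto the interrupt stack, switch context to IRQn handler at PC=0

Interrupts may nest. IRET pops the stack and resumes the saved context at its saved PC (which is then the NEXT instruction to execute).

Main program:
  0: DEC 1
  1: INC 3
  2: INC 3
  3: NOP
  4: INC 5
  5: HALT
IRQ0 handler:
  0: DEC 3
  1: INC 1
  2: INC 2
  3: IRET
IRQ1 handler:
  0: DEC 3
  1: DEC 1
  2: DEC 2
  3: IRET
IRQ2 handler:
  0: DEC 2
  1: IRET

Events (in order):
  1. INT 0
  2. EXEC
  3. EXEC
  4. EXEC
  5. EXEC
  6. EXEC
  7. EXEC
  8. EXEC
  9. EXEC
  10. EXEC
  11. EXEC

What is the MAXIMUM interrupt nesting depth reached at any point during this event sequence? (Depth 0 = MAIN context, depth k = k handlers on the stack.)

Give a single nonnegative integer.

Answer: 1

Derivation:
Event 1 (INT 0): INT 0 arrives: push (MAIN, PC=0), enter IRQ0 at PC=0 (depth now 1) [depth=1]
Event 2 (EXEC): [IRQ0] PC=0: DEC 3 -> ACC=-3 [depth=1]
Event 3 (EXEC): [IRQ0] PC=1: INC 1 -> ACC=-2 [depth=1]
Event 4 (EXEC): [IRQ0] PC=2: INC 2 -> ACC=0 [depth=1]
Event 5 (EXEC): [IRQ0] PC=3: IRET -> resume MAIN at PC=0 (depth now 0) [depth=0]
Event 6 (EXEC): [MAIN] PC=0: DEC 1 -> ACC=-1 [depth=0]
Event 7 (EXEC): [MAIN] PC=1: INC 3 -> ACC=2 [depth=0]
Event 8 (EXEC): [MAIN] PC=2: INC 3 -> ACC=5 [depth=0]
Event 9 (EXEC): [MAIN] PC=3: NOP [depth=0]
Event 10 (EXEC): [MAIN] PC=4: INC 5 -> ACC=10 [depth=0]
Event 11 (EXEC): [MAIN] PC=5: HALT [depth=0]
Max depth observed: 1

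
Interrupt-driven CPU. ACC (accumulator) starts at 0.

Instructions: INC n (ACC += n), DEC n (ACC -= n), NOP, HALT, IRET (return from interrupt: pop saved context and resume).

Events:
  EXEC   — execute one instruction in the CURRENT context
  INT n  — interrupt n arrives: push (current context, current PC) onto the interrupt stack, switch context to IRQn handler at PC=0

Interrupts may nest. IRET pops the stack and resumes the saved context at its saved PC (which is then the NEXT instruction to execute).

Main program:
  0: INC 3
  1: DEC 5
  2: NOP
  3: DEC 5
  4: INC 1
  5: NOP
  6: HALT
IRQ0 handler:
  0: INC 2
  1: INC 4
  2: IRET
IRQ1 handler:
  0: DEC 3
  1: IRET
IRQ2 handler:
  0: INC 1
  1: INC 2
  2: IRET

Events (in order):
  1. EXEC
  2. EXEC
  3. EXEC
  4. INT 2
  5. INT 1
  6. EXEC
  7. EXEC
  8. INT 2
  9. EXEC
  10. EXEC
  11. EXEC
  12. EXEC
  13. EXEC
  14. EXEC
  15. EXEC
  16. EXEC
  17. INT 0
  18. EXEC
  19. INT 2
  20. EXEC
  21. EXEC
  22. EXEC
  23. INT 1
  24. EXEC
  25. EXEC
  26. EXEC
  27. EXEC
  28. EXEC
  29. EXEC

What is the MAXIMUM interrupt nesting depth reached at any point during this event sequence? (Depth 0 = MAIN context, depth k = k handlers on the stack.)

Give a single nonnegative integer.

Event 1 (EXEC): [MAIN] PC=0: INC 3 -> ACC=3 [depth=0]
Event 2 (EXEC): [MAIN] PC=1: DEC 5 -> ACC=-2 [depth=0]
Event 3 (EXEC): [MAIN] PC=2: NOP [depth=0]
Event 4 (INT 2): INT 2 arrives: push (MAIN, PC=3), enter IRQ2 at PC=0 (depth now 1) [depth=1]
Event 5 (INT 1): INT 1 arrives: push (IRQ2, PC=0), enter IRQ1 at PC=0 (depth now 2) [depth=2]
Event 6 (EXEC): [IRQ1] PC=0: DEC 3 -> ACC=-5 [depth=2]
Event 7 (EXEC): [IRQ1] PC=1: IRET -> resume IRQ2 at PC=0 (depth now 1) [depth=1]
Event 8 (INT 2): INT 2 arrives: push (IRQ2, PC=0), enter IRQ2 at PC=0 (depth now 2) [depth=2]
Event 9 (EXEC): [IRQ2] PC=0: INC 1 -> ACC=-4 [depth=2]
Event 10 (EXEC): [IRQ2] PC=1: INC 2 -> ACC=-2 [depth=2]
Event 11 (EXEC): [IRQ2] PC=2: IRET -> resume IRQ2 at PC=0 (depth now 1) [depth=1]
Event 12 (EXEC): [IRQ2] PC=0: INC 1 -> ACC=-1 [depth=1]
Event 13 (EXEC): [IRQ2] PC=1: INC 2 -> ACC=1 [depth=1]
Event 14 (EXEC): [IRQ2] PC=2: IRET -> resume MAIN at PC=3 (depth now 0) [depth=0]
Event 15 (EXEC): [MAIN] PC=3: DEC 5 -> ACC=-4 [depth=0]
Event 16 (EXEC): [MAIN] PC=4: INC 1 -> ACC=-3 [depth=0]
Event 17 (INT 0): INT 0 arrives: push (MAIN, PC=5), enter IRQ0 at PC=0 (depth now 1) [depth=1]
Event 18 (EXEC): [IRQ0] PC=0: INC 2 -> ACC=-1 [depth=1]
Event 19 (INT 2): INT 2 arrives: push (IRQ0, PC=1), enter IRQ2 at PC=0 (depth now 2) [depth=2]
Event 20 (EXEC): [IRQ2] PC=0: INC 1 -> ACC=0 [depth=2]
Event 21 (EXEC): [IRQ2] PC=1: INC 2 -> ACC=2 [depth=2]
Event 22 (EXEC): [IRQ2] PC=2: IRET -> resume IRQ0 at PC=1 (depth now 1) [depth=1]
Event 23 (INT 1): INT 1 arrives: push (IRQ0, PC=1), enter IRQ1 at PC=0 (depth now 2) [depth=2]
Event 24 (EXEC): [IRQ1] PC=0: DEC 3 -> ACC=-1 [depth=2]
Event 25 (EXEC): [IRQ1] PC=1: IRET -> resume IRQ0 at PC=1 (depth now 1) [depth=1]
Event 26 (EXEC): [IRQ0] PC=1: INC 4 -> ACC=3 [depth=1]
Event 27 (EXEC): [IRQ0] PC=2: IRET -> resume MAIN at PC=5 (depth now 0) [depth=0]
Event 28 (EXEC): [MAIN] PC=5: NOP [depth=0]
Event 29 (EXEC): [MAIN] PC=6: HALT [depth=0]
Max depth observed: 2

Answer: 2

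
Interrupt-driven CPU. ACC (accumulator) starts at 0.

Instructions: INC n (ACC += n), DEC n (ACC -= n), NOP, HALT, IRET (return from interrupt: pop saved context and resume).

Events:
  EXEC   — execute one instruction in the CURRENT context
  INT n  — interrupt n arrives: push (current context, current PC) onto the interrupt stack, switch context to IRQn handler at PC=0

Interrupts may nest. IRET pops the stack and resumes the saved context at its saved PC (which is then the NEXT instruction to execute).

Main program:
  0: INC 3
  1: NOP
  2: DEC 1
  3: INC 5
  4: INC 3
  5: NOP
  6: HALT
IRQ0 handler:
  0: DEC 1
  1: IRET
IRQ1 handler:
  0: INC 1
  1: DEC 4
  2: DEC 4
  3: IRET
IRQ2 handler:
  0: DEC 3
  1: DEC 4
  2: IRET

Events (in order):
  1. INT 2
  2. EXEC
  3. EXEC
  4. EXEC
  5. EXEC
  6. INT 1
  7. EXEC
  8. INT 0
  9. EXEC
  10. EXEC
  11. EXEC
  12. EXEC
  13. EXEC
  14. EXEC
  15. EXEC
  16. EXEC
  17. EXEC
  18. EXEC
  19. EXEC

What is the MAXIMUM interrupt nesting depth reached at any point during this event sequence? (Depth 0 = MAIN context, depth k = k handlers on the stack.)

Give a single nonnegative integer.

Answer: 2

Derivation:
Event 1 (INT 2): INT 2 arrives: push (MAIN, PC=0), enter IRQ2 at PC=0 (depth now 1) [depth=1]
Event 2 (EXEC): [IRQ2] PC=0: DEC 3 -> ACC=-3 [depth=1]
Event 3 (EXEC): [IRQ2] PC=1: DEC 4 -> ACC=-7 [depth=1]
Event 4 (EXEC): [IRQ2] PC=2: IRET -> resume MAIN at PC=0 (depth now 0) [depth=0]
Event 5 (EXEC): [MAIN] PC=0: INC 3 -> ACC=-4 [depth=0]
Event 6 (INT 1): INT 1 arrives: push (MAIN, PC=1), enter IRQ1 at PC=0 (depth now 1) [depth=1]
Event 7 (EXEC): [IRQ1] PC=0: INC 1 -> ACC=-3 [depth=1]
Event 8 (INT 0): INT 0 arrives: push (IRQ1, PC=1), enter IRQ0 at PC=0 (depth now 2) [depth=2]
Event 9 (EXEC): [IRQ0] PC=0: DEC 1 -> ACC=-4 [depth=2]
Event 10 (EXEC): [IRQ0] PC=1: IRET -> resume IRQ1 at PC=1 (depth now 1) [depth=1]
Event 11 (EXEC): [IRQ1] PC=1: DEC 4 -> ACC=-8 [depth=1]
Event 12 (EXEC): [IRQ1] PC=2: DEC 4 -> ACC=-12 [depth=1]
Event 13 (EXEC): [IRQ1] PC=3: IRET -> resume MAIN at PC=1 (depth now 0) [depth=0]
Event 14 (EXEC): [MAIN] PC=1: NOP [depth=0]
Event 15 (EXEC): [MAIN] PC=2: DEC 1 -> ACC=-13 [depth=0]
Event 16 (EXEC): [MAIN] PC=3: INC 5 -> ACC=-8 [depth=0]
Event 17 (EXEC): [MAIN] PC=4: INC 3 -> ACC=-5 [depth=0]
Event 18 (EXEC): [MAIN] PC=5: NOP [depth=0]
Event 19 (EXEC): [MAIN] PC=6: HALT [depth=0]
Max depth observed: 2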